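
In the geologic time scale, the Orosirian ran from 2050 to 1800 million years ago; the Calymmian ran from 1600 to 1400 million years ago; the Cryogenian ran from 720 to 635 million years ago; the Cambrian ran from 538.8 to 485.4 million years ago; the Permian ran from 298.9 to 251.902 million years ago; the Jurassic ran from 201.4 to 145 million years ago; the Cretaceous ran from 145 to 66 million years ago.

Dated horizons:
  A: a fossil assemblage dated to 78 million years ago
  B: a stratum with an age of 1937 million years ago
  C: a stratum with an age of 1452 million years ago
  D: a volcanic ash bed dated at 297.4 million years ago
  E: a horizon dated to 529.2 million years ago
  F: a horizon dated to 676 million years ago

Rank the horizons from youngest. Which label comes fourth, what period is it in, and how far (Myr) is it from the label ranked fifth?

Smaller Ma means younger, so youngest first: A 78 < D 297.4 < E 529.2 < F 676 < C 1452 < B 1937.
Counting 4 along gives F (676 Ma); the excerpt puts that inside the Cryogenian, 720–635 Ma.
Next in line is C (1452 Ma), and 1452 − 676 = 776 Myr.

F, in the Cryogenian; 776 million years to C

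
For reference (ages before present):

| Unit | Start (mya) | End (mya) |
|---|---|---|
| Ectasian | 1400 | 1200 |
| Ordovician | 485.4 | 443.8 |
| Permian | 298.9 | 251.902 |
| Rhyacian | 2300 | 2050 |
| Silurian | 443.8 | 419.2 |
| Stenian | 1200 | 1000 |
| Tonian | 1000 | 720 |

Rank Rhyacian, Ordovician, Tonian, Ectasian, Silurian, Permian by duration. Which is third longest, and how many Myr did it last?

Durations: Rhyacian 250; Ordovician 41.6; Tonian 280; Ectasian 200; Silurian 24.6; Permian 46.998 Myr.
Sorted longest-first: Tonian (280), Rhyacian (250), Ectasian (200), Permian (46.998), Ordovician (41.6), Silurian (24.6).
The third longest is Ectasian at 200 Myr.

Ectasian, 200 million years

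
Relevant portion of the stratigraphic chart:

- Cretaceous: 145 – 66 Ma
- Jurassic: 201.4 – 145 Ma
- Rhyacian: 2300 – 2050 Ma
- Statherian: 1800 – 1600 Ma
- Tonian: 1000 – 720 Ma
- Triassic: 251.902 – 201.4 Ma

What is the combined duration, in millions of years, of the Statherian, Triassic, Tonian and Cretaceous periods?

Duration is start − end for each: (1800 − 1600) + (251.902 − 201.4) + (1000 − 720) + (145 − 66).
That is 200 + 50.502 + 280 + 79, which totals 609.502 million years.

609.502 million years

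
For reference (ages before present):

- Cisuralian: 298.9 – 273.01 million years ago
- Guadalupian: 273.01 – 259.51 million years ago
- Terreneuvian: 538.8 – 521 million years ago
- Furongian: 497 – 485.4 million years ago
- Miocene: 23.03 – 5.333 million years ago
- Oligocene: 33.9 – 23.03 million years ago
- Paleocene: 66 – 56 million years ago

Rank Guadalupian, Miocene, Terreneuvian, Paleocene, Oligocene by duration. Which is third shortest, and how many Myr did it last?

Durations: Guadalupian 13.5; Miocene 17.697; Terreneuvian 17.8; Paleocene 10; Oligocene 10.87 Myr.
Sorted shortest-first: Paleocene (10), Oligocene (10.87), Guadalupian (13.5), Miocene (17.697), Terreneuvian (17.8).
The third shortest is Guadalupian at 13.5 Myr.

Guadalupian, 13.5 million years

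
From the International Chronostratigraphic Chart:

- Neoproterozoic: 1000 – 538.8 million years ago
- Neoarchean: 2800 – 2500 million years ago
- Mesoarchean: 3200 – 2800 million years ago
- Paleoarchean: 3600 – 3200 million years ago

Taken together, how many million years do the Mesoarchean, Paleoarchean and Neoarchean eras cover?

1100 million years

Each duration: Mesoarchean = 400; Paleoarchean = 400; Neoarchean = 300.
Sum: 400 + 400 + 300 = 1100 Myr.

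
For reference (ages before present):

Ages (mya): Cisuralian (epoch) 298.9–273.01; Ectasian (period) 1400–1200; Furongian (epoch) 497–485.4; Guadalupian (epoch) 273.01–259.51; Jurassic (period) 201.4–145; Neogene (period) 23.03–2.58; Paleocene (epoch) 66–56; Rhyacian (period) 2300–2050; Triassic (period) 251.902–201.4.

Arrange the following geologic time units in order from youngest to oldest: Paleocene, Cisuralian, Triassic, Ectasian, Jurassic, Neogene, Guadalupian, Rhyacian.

Read off each span (Ma): Paleocene 66–56; Cisuralian 298.9–273.01; Triassic 251.902–201.4; Ectasian 1400–1200; Jurassic 201.4–145; Neogene 23.03–2.58; Guadalupian 273.01–259.51; Rhyacian 2300–2050.
Larger Ma is older, so oldest→youngest is Rhyacian, Ectasian, Cisuralian, Guadalupian, Triassic, Jurassic, Paleocene, Neogene; reverse it for youngest→oldest.

Neogene, then Paleocene, then Jurassic, then Triassic, then Guadalupian, then Cisuralian, then Ectasian, then Rhyacian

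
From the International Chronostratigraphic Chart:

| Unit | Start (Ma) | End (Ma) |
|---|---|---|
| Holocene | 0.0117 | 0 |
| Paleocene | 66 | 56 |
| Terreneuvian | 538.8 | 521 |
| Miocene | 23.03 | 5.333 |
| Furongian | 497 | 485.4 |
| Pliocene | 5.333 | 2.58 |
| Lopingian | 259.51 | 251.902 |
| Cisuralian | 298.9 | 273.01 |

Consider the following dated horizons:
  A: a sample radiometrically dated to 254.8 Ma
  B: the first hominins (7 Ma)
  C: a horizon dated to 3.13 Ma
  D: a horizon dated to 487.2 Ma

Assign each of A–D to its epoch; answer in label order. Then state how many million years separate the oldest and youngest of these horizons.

A — Lopingian; B — Miocene; C — Pliocene; D — Furongian; span 484.07 million years

Match each age against the start–end ranges in the excerpt: A = 254.8 Ma → Lopingian (259.51–251.902); B = 7 Ma → Miocene (23.03–5.333); C = 3.13 Ma → Pliocene (5.333–2.58); D = 487.2 Ma → Furongian (497–485.4).
The largest age is 487.2 Ma and the smallest is 3.13 Ma; their difference is 484.07 Myr.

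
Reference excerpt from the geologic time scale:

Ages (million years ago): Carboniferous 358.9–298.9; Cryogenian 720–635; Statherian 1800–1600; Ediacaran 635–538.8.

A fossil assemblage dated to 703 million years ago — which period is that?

Cryogenian

703 Ma lies between 720 and 635 Ma, so it falls in the Cryogenian.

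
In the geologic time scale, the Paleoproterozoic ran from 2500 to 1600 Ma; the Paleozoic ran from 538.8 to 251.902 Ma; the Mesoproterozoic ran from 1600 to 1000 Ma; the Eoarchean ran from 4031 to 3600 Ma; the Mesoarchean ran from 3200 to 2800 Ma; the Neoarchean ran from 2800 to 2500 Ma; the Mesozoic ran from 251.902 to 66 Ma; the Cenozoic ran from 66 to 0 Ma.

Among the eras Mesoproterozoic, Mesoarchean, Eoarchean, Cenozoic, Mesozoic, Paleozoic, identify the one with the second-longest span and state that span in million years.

Durations: Mesoproterozoic 600; Mesoarchean 400; Eoarchean 431; Cenozoic 66; Mesozoic 185.902; Paleozoic 286.898 Myr.
Sorted longest-first: Mesoproterozoic (600), Eoarchean (431), Mesoarchean (400), Paleozoic (286.898), Mesozoic (185.902), Cenozoic (66).
The second longest is Eoarchean at 431 Myr.

Eoarchean, 431 million years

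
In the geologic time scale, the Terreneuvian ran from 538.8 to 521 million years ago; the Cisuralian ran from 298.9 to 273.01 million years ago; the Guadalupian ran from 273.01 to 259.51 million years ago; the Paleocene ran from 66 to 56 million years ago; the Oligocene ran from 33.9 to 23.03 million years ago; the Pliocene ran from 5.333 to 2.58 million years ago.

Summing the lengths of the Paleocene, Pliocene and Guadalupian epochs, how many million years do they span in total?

26.253 million years

Each duration: Paleocene = 10; Pliocene = 2.753; Guadalupian = 13.5.
Sum: 10 + 2.753 + 13.5 = 26.253 Myr.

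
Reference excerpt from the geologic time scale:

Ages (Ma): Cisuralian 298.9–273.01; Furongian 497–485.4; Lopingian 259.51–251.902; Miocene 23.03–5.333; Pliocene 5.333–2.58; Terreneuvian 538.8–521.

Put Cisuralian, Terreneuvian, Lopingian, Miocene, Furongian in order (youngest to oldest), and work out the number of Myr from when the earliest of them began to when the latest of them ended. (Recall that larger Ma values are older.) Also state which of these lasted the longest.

Start ages (Ma): Terreneuvian 538.8, Furongian 497, Cisuralian 298.9, Lopingian 259.51, Miocene 23.03.
Ordered youngest to oldest: Miocene, Lopingian, Cisuralian, Furongian, Terreneuvian.
Span = 538.8 − 5.333 = 533.467 Myr.
Durations: Miocene 17.697, Furongian 11.6, Terreneuvian 17.8, Cisuralian 25.89, Lopingian 7.608 → longest is Cisuralian (25.89 Myr).

Miocene → Lopingian → Cisuralian → Furongian → Terreneuvian; total span 533.467 Myr; longest is Cisuralian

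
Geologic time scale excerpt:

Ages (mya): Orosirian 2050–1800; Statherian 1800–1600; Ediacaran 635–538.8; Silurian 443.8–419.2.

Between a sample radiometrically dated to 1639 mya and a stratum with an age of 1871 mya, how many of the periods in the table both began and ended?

0

Checking each listed span, none has both start < 1871 Ma and end > 1639 Ma — every period straddles one of the two dates or lies outside them — so the count is 0.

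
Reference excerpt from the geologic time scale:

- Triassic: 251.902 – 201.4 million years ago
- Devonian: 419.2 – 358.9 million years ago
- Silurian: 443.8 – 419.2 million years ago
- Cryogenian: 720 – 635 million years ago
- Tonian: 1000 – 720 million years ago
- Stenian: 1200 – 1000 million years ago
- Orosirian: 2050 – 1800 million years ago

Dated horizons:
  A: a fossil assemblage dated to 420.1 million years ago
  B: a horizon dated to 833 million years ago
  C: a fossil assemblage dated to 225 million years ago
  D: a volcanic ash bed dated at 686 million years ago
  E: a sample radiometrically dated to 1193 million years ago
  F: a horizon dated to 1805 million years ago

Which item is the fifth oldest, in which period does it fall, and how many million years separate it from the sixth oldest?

Sorted oldest-first by Ma: F (1805), E (1193), B (833), D (686), A (420.1), C (225).
The fifth oldest is A at 420.1 Ma, which lies in 443.8–419.2 Ma: the Silurian.
The sixth oldest is C at 225 Ma; separation = |420.1 − 225| = 195.1 Myr.

A, in the Silurian; 195.1 million years to C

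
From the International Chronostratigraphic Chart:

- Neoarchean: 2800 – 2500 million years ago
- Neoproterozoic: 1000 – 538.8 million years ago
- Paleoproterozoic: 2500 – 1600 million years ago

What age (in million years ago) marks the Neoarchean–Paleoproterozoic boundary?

The Neoarchean ends and the Paleoproterozoic begins at 2500 million years ago.

2500 million years ago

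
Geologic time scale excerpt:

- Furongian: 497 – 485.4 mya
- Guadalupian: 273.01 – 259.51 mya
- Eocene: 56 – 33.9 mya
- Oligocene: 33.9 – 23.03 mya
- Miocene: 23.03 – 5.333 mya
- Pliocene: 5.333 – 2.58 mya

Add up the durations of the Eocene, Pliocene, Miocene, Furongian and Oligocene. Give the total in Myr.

Each duration: Eocene = 22.1; Pliocene = 2.753; Miocene = 17.697; Furongian = 11.6; Oligocene = 10.87.
Sum: 22.1 + 2.753 + 17.697 + 11.6 + 10.87 = 65.02 Myr.

65.02 million years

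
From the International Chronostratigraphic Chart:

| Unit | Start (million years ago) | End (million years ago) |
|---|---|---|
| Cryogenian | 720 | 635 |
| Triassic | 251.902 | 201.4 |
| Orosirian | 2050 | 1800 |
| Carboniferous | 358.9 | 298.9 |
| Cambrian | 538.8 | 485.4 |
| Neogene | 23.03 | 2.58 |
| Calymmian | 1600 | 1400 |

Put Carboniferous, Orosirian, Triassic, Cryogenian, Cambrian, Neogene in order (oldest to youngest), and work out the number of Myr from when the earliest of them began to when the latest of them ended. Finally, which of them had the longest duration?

Start ages (Ma): Orosirian 2050, Cryogenian 720, Cambrian 538.8, Carboniferous 358.9, Triassic 251.902, Neogene 23.03.
Ordered oldest to youngest: Orosirian, Cryogenian, Cambrian, Carboniferous, Triassic, Neogene.
Span = 2050 − 2.58 = 2047.42 Myr.
Durations: Carboniferous 60, Orosirian 250, Cryogenian 85, Neogene 20.45, Triassic 50.502, Cambrian 53.4 → longest is Orosirian (250 Myr).

Orosirian → Cryogenian → Cambrian → Carboniferous → Triassic → Neogene; total span 2047.42 Myr; longest is Orosirian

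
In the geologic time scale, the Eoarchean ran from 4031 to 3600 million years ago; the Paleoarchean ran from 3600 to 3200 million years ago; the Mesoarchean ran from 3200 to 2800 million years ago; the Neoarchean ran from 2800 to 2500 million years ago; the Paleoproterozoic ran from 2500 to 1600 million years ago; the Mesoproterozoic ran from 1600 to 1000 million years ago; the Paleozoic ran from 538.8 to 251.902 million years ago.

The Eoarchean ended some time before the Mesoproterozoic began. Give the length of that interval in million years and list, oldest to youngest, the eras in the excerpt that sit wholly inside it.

The Eoarchean closes at 3600 Ma and the Mesoproterozoic opens at 1600 Ma, so the interval is 3600 − 1600 = 2000 Myr.
An era fits inside if it starts at or after 3600 Ma and ends at or before 1600 Ma; oldest first that gives Paleoarchean, Mesoarchean, Neoarchean, Paleoproterozoic.

2000 million years; Paleoarchean, Mesoarchean, Neoarchean, Paleoproterozoic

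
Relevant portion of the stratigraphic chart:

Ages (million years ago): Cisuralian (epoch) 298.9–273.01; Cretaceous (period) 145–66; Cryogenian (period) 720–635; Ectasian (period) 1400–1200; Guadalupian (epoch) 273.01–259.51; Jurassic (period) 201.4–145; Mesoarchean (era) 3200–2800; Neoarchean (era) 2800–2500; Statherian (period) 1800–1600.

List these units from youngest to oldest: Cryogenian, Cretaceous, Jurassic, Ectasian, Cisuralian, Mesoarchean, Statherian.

Sorting by start age (ascending Ma, since larger Ma = older): Cretaceous start 145, Jurassic start 201.4, Cisuralian start 298.9, Cryogenian start 720, Ectasian start 1400, Statherian start 1800, Mesoarchean start 3200.

Cretaceous, Jurassic, Cisuralian, Cryogenian, Ectasian, Statherian, Mesoarchean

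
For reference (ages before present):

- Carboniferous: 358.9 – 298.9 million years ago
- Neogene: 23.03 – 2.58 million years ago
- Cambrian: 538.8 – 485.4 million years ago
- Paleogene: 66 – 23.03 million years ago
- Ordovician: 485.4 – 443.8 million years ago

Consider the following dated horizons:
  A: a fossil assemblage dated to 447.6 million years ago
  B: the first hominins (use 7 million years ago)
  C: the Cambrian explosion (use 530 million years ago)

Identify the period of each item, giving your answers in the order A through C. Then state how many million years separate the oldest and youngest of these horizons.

A: 447.6 Ma lies in 485.4–443.8 Ma, so Ordovician.
B: 7 Ma lies in 23.03–2.58 Ma, so Neogene.
C: 530 Ma lies in 538.8–485.4 Ma, so Cambrian.
Oldest = 530 Ma, youngest = 7 Ma → span 523 Myr.

A — Ordovician; B — Neogene; C — Cambrian; span 523 million years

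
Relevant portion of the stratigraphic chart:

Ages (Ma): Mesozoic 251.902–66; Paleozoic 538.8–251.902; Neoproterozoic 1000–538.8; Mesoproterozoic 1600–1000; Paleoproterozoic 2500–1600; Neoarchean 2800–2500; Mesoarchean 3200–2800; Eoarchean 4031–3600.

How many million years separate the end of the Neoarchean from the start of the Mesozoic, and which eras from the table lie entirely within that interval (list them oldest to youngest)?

End of Neoarchean = 2500 Ma; start of Mesozoic = 251.902 Ma.
Gap = 2500 − 251.902 = 2248.098 Myr.
Eras wholly inside 2500–251.902 Ma: Paleoproterozoic (2500–1600), Mesoproterozoic (1600–1000), Neoproterozoic (1000–538.8), Paleozoic (538.8–251.902).

2248.098 million years; Paleoproterozoic, Mesoproterozoic, Neoproterozoic, Paleozoic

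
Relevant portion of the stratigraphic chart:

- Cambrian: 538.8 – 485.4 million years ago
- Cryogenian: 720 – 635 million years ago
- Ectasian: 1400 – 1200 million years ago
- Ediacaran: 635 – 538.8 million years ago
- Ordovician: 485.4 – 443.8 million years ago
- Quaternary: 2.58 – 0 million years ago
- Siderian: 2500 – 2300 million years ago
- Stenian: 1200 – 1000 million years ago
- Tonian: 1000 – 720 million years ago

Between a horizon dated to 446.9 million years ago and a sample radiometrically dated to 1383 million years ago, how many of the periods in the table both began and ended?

The older date is 1383 Ma and the younger is 446.9 Ma.
Periods with start < 1383 and end > 446.9 Ma: Stenian (1200–1000), Tonian (1000–720), Cryogenian (720–635), Ediacaran (635–538.8), Cambrian (538.8–485.4).
That is 5 complete periods.

5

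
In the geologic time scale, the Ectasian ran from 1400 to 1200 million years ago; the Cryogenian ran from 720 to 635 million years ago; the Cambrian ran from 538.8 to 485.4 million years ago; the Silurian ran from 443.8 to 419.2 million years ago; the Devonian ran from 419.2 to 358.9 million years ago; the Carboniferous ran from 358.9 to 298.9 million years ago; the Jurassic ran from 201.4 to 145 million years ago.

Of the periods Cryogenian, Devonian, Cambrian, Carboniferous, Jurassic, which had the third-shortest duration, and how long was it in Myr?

Durations: Cryogenian 85; Devonian 60.3; Cambrian 53.4; Carboniferous 60; Jurassic 56.4 Myr.
Sorted shortest-first: Cambrian (53.4), Jurassic (56.4), Carboniferous (60), Devonian (60.3), Cryogenian (85).
The third shortest is Carboniferous at 60 Myr.

Carboniferous, 60 million years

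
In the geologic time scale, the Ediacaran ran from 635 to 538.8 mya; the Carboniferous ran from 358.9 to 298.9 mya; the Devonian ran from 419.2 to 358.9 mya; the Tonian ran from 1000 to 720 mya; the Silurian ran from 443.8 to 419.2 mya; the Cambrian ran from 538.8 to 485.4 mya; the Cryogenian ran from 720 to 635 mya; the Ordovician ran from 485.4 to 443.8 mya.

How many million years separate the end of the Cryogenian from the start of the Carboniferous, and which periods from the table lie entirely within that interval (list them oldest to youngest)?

276.1 million years; Ediacaran, Cambrian, Ordovician, Silurian, Devonian

End of Cryogenian = 635 Ma; start of Carboniferous = 358.9 Ma.
Gap = 635 − 358.9 = 276.1 Myr.
Periods wholly inside 635–358.9 Ma: Ediacaran (635–538.8), Cambrian (538.8–485.4), Ordovician (485.4–443.8), Silurian (443.8–419.2), Devonian (419.2–358.9).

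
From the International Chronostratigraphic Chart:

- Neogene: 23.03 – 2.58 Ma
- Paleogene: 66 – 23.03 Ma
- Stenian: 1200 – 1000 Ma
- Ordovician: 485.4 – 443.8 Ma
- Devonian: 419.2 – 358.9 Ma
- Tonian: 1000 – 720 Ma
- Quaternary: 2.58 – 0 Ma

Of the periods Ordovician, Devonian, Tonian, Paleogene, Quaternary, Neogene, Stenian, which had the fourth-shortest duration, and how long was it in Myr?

Paleogene, 42.97 million years

Durations: Ordovician 41.6; Devonian 60.3; Tonian 280; Paleogene 42.97; Quaternary 2.58; Neogene 20.45; Stenian 200 Myr.
Sorted shortest-first: Quaternary (2.58), Neogene (20.45), Ordovician (41.6), Paleogene (42.97), Devonian (60.3), Stenian (200), Tonian (280).
The fourth shortest is Paleogene at 42.97 Myr.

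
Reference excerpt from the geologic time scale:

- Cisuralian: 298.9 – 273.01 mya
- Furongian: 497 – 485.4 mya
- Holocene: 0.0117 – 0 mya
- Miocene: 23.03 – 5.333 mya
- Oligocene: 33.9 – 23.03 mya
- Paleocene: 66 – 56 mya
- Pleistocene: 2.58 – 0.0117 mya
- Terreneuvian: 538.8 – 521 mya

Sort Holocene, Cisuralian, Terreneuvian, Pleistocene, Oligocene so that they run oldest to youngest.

Sorting by start age (descending Ma, since larger Ma = older): Terreneuvian began 538.8, Cisuralian began 298.9, Oligocene began 33.9, Pleistocene began 2.58, Holocene began 0.0117.

Terreneuvian → Cisuralian → Oligocene → Pleistocene → Holocene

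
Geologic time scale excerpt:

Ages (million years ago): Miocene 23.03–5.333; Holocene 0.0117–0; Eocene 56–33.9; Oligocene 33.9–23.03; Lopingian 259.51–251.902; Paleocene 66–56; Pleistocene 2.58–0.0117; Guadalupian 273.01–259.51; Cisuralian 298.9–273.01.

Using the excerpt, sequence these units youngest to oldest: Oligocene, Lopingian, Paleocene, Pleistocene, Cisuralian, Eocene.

Pleistocene, Oligocene, Eocene, Paleocene, Lopingian, Cisuralian

Sorting by start age (ascending Ma, since larger Ma = older): Pleistocene began 2.58, Oligocene began 33.9, Eocene began 56, Paleocene began 66, Lopingian began 259.51, Cisuralian began 298.9.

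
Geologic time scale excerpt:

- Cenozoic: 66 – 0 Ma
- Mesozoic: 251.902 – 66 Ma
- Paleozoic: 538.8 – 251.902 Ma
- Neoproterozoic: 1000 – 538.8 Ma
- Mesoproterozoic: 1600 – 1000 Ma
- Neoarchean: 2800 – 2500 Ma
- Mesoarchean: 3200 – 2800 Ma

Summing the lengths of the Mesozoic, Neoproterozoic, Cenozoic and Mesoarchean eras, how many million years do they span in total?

1113.102 million years

Duration is start − end for each: (251.902 − 66) + (1000 − 538.8) + (66 − 0) + (3200 − 2800).
That is 185.902 + 461.2 + 66 + 400, which totals 1113.102 million years.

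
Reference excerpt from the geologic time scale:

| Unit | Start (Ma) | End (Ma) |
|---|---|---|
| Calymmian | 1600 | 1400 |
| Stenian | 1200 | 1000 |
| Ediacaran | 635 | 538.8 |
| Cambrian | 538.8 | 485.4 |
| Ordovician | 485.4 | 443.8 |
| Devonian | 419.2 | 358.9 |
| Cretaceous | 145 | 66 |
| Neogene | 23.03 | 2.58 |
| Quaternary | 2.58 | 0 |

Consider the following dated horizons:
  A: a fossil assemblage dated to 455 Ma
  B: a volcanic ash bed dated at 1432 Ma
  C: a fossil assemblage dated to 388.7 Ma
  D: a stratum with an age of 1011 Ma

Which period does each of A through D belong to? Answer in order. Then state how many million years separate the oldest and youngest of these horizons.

A: 455 Ma lies in 485.4–443.8 Ma, so Ordovician.
B: 1432 Ma lies in 1600–1400 Ma, so Calymmian.
C: 388.7 Ma lies in 419.2–358.9 Ma, so Devonian.
D: 1011 Ma lies in 1200–1000 Ma, so Stenian.
Oldest = 1432 Ma, youngest = 388.7 Ma → span 1043.3 Myr.

A — Ordovician; B — Calymmian; C — Devonian; D — Stenian; span 1043.3 million years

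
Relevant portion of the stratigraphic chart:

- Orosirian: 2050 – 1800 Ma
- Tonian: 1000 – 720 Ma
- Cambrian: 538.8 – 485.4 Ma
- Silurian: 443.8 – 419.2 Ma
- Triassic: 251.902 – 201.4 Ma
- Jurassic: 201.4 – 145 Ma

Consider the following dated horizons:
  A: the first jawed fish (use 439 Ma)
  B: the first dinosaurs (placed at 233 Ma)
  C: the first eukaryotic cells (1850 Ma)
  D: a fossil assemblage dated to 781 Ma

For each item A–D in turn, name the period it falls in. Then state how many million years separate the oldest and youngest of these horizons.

Match each age against the start–end ranges in the excerpt: A = 439 Ma → Silurian (443.8–419.2); B = 233 Ma → Triassic (251.902–201.4); C = 1850 Ma → Orosirian (2050–1800); D = 781 Ma → Tonian (1000–720).
The largest age is 1850 Ma and the smallest is 233 Ma; their difference is 1617 Myr.

A — Silurian; B — Triassic; C — Orosirian; D — Tonian; span 1617 million years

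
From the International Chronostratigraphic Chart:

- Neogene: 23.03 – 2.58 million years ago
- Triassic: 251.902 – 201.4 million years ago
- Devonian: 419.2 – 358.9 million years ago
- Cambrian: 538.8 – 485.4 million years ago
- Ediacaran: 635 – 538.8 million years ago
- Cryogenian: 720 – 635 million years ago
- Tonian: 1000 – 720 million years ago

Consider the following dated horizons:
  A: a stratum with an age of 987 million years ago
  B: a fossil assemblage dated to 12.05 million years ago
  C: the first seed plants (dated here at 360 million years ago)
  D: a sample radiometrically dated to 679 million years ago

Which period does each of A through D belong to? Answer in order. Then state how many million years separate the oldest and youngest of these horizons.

A: 987 Ma lies in 1000–720 Ma, so Tonian.
B: 12.05 Ma lies in 23.03–2.58 Ma, so Neogene.
C: 360 Ma lies in 419.2–358.9 Ma, so Devonian.
D: 679 Ma lies in 720–635 Ma, so Cryogenian.
Oldest = 987 Ma, youngest = 12.05 Ma → span 974.95 Myr.

A — Tonian; B — Neogene; C — Devonian; D — Cryogenian; span 974.95 million years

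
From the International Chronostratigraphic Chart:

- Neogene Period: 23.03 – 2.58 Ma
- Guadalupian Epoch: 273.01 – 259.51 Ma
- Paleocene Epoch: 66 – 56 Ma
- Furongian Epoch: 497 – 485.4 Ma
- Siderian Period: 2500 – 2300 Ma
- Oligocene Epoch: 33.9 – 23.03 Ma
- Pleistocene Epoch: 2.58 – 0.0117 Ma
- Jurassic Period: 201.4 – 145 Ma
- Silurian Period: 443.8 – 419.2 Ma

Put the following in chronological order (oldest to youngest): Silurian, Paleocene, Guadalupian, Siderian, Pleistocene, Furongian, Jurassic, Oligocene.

Siderian, Furongian, Silurian, Guadalupian, Jurassic, Paleocene, Oligocene, Pleistocene

Sorting by start age (descending Ma, since larger Ma = older): Siderian began 2500, Furongian began 497, Silurian began 443.8, Guadalupian began 273.01, Jurassic began 201.4, Paleocene began 66, Oligocene began 33.9, Pleistocene began 2.58.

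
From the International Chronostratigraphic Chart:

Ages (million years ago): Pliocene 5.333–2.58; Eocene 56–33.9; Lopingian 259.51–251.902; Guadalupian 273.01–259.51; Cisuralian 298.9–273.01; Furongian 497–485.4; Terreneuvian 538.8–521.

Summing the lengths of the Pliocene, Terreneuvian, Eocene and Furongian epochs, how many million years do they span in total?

54.253 million years

Duration is start − end for each: (5.333 − 2.58) + (538.8 − 521) + (56 − 33.9) + (497 − 485.4).
That is 2.753 + 17.8 + 22.1 + 11.6, which totals 54.253 million years.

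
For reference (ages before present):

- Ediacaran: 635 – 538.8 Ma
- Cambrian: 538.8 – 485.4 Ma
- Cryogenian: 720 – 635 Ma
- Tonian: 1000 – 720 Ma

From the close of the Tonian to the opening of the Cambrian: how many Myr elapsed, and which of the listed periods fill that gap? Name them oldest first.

The Tonian closes at 720 Ma and the Cambrian opens at 538.8 Ma, so the interval is 720 − 538.8 = 181.2 Myr.
A period fits inside if it starts at or after 720 Ma and ends at or before 538.8 Ma; oldest first that gives Cryogenian, Ediacaran.

181.2 million years; Cryogenian, Ediacaran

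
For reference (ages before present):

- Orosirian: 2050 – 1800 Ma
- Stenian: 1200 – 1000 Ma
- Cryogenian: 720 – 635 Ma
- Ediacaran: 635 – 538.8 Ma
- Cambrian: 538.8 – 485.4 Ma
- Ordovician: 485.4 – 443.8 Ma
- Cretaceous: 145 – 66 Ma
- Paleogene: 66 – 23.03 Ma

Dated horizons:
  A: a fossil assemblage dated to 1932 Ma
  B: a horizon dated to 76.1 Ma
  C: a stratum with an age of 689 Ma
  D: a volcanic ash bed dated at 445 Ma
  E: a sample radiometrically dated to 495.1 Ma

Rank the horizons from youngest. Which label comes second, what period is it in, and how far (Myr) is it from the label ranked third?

Smaller Ma means younger, so youngest first: B 76.1 < D 445 < E 495.1 < C 689 < A 1932.
Counting 2 along gives D (445 Ma); the excerpt puts that inside the Ordovician, 485.4–443.8 Ma.
Next in line is E (495.1 Ma), and 495.1 − 445 = 50.1 Myr.

D, in the Ordovician; 50.1 million years to E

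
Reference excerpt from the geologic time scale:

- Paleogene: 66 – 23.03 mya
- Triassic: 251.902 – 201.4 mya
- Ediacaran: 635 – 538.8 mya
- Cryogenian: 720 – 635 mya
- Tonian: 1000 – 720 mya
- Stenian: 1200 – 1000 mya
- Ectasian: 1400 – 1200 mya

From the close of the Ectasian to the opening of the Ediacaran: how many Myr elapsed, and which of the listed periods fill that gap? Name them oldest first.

End of Ectasian = 1200 Ma; start of Ediacaran = 635 Ma.
Gap = 1200 − 635 = 565 Myr.
Periods wholly inside 1200–635 Ma: Stenian (1200–1000), Tonian (1000–720), Cryogenian (720–635).

565 million years; Stenian, Tonian, Cryogenian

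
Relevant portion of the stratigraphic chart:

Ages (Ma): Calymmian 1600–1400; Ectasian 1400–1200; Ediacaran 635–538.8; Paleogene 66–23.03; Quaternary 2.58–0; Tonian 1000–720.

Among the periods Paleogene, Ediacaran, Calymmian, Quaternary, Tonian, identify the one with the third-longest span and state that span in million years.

Ediacaran, 96.2 million years

Durations: Paleogene 42.97; Ediacaran 96.2; Calymmian 200; Quaternary 2.58; Tonian 280 Myr.
Sorted longest-first: Tonian (280), Calymmian (200), Ediacaran (96.2), Paleogene (42.97), Quaternary (2.58).
The third longest is Ediacaran at 96.2 Myr.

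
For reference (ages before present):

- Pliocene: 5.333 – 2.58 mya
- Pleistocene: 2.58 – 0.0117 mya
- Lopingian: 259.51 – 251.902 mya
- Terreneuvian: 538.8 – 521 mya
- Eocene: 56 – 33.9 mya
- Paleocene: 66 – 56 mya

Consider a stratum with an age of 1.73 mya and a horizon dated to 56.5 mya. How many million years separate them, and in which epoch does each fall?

54.77 million years apart; the first in the Pleistocene, the second in the Paleocene

Elapsed time: 56.5 − 1.73 = 54.77 Myr.
1.73 Ma lies within 2.58–0.0117 Ma: Pleistocene.
56.5 Ma lies within 66–56 Ma: Paleocene.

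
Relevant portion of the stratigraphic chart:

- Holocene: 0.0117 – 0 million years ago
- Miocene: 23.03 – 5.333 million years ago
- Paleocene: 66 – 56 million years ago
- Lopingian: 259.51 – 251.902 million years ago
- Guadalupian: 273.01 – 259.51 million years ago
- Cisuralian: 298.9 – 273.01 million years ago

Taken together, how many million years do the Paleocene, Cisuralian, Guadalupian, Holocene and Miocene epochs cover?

67.0987 million years

Each duration: Paleocene = 10; Cisuralian = 25.89; Guadalupian = 13.5; Holocene = 0.0117; Miocene = 17.697.
Sum: 10 + 25.89 + 13.5 + 0.0117 + 17.697 = 67.0987 Myr.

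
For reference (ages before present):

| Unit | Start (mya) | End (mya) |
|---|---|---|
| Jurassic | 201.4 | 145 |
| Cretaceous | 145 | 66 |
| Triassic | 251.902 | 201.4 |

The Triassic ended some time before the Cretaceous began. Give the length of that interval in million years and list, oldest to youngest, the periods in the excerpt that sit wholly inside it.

56.4 million years; Jurassic

End of Triassic = 201.4 Ma; start of Cretaceous = 145 Ma.
Gap = 201.4 − 145 = 56.4 Myr.
Periods wholly inside 201.4–145 Ma: Jurassic (201.4–145).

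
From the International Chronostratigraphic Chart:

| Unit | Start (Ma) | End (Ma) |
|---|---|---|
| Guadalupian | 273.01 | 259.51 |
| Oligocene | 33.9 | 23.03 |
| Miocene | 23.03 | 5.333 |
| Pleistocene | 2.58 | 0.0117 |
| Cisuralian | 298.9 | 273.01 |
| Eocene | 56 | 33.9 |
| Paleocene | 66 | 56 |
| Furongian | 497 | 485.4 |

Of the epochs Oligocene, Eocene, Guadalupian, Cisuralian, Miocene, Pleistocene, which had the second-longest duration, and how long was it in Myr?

Durations: Oligocene 10.87; Eocene 22.1; Guadalupian 13.5; Cisuralian 25.89; Miocene 17.697; Pleistocene 2.5683 Myr.
Sorted longest-first: Cisuralian (25.89), Eocene (22.1), Miocene (17.697), Guadalupian (13.5), Oligocene (10.87), Pleistocene (2.5683).
The second longest is Eocene at 22.1 Myr.

Eocene, 22.1 million years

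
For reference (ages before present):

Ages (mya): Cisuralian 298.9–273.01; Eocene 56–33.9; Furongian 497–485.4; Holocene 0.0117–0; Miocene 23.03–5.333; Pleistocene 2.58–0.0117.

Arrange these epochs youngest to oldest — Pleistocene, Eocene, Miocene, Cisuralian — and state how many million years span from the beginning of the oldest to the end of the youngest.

From the excerpt: Pleistocene 2.58–0.0117; Eocene 56–33.9; Miocene 23.03–5.333; Cisuralian 298.9–273.01 (Ma).
Larger Ma is earlier, so the oldest is Cisuralian and the youngest is Pleistocene; youngest to oldest: Pleistocene, Miocene, Eocene, Cisuralian.
Oldest start 298.9 minus youngest end 0.0117 gives 298.8883 Myr overall.

Pleistocene, Miocene, Eocene, Cisuralian; total span 298.8883 Myr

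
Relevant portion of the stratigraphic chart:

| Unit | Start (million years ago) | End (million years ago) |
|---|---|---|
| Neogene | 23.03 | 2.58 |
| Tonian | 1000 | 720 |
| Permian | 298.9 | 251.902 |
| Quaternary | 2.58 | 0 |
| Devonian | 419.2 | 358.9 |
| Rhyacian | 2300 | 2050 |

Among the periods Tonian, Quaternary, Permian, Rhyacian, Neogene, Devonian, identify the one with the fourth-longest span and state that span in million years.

Permian, 46.998 million years

Durations: Tonian 280; Quaternary 2.58; Permian 46.998; Rhyacian 250; Neogene 20.45; Devonian 60.3 Myr.
Sorted longest-first: Tonian (280), Rhyacian (250), Devonian (60.3), Permian (46.998), Neogene (20.45), Quaternary (2.58).
The fourth longest is Permian at 46.998 Myr.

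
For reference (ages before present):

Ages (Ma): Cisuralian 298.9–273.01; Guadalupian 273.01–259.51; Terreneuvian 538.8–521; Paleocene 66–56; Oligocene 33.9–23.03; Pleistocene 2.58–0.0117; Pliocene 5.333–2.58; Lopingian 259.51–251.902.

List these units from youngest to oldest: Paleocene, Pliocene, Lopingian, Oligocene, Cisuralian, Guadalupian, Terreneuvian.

Pliocene → Oligocene → Paleocene → Lopingian → Guadalupian → Cisuralian → Terreneuvian

The oldest of these is Terreneuvian (starts 538.8 Ma) and the youngest is Pliocene (ends 2.58 Ma).
In between, by decreasing start age: Cisuralian (298.9), Guadalupian (273.01), Lopingian (259.51), Paleocene (66), Oligocene (33.9).
Listing youngest first means reversing that sequence.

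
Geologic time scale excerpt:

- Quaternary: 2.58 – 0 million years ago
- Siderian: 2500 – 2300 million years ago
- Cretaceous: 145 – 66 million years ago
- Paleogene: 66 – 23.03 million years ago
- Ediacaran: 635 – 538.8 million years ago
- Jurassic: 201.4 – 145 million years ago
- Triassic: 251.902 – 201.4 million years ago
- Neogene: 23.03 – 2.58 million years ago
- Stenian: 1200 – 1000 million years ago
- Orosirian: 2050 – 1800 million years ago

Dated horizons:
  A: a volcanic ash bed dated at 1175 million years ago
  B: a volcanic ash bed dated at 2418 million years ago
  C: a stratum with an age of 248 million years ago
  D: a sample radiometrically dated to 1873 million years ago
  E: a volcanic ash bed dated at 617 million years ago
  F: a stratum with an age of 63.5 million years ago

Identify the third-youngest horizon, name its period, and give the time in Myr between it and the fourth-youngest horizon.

E, in the Ediacaran; 558 million years to A

Sorted youngest-first by Ma: F (63.5), C (248), E (617), A (1175), D (1873), B (2418).
The third youngest is E at 617 Ma, which lies in 635–538.8 Ma: the Ediacaran.
The fourth youngest is A at 1175 Ma; separation = |617 − 1175| = 558 Myr.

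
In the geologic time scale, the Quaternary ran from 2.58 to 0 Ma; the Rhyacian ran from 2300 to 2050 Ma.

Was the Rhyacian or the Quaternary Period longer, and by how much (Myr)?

Rhyacian: 2300 − 2050 = 250 Myr.
Quaternary: 2.58 − 0 = 2.58 Myr.
Difference: 250 − 2.58 = 247.42 Myr, so the Rhyacian was longer.

Rhyacian, by 247.42 million years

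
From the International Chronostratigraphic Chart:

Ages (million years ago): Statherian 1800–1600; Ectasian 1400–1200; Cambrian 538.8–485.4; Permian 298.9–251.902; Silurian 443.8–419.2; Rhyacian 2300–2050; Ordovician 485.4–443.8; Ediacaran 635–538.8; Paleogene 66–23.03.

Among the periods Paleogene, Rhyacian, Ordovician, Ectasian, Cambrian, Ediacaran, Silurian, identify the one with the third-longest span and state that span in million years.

Durations: Paleogene 42.97; Rhyacian 250; Ordovician 41.6; Ectasian 200; Cambrian 53.4; Ediacaran 96.2; Silurian 24.6 Myr.
Sorted longest-first: Rhyacian (250), Ectasian (200), Ediacaran (96.2), Cambrian (53.4), Paleogene (42.97), Ordovician (41.6), Silurian (24.6).
The third longest is Ediacaran at 96.2 Myr.

Ediacaran, 96.2 million years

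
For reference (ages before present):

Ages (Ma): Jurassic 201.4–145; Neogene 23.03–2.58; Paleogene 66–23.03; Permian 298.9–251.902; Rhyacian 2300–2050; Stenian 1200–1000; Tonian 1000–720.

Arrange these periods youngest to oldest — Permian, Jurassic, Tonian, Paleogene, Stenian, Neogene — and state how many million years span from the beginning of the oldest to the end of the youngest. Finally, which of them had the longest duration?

Start ages (Ma): Stenian 1200, Tonian 1000, Permian 298.9, Jurassic 201.4, Paleogene 66, Neogene 23.03.
Ordered youngest to oldest: Neogene, Paleogene, Jurassic, Permian, Tonian, Stenian.
Span = 1200 − 2.58 = 1197.42 Myr.
Durations: Stenian 200, Jurassic 56.4, Neogene 20.45, Permian 46.998, Paleogene 42.97, Tonian 280 → longest is Tonian (280 Myr).

Neogene → Paleogene → Jurassic → Permian → Tonian → Stenian; total span 1197.42 Myr; longest is Tonian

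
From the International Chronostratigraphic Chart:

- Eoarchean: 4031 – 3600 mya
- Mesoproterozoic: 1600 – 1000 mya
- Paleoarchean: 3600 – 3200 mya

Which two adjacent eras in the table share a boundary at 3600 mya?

The Eoarchean ends at 3600 mya and the Paleoarchean begins at 3600 mya, so they share that boundary.

Eoarchean and Paleoarchean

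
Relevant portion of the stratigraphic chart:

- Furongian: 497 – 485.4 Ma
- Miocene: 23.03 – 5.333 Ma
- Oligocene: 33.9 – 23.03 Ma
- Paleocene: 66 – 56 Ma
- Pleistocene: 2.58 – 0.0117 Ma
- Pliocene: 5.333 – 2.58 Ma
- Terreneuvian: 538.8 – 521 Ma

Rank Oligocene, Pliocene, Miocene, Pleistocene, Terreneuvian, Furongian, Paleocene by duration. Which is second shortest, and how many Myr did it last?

Pliocene, 2.753 million years

Durations: Oligocene 10.87; Pliocene 2.753; Miocene 17.697; Pleistocene 2.5683; Terreneuvian 17.8; Furongian 11.6; Paleocene 10 Myr.
Sorted shortest-first: Pleistocene (2.5683), Pliocene (2.753), Paleocene (10), Oligocene (10.87), Furongian (11.6), Miocene (17.697), Terreneuvian (17.8).
The second shortest is Pliocene at 2.753 Myr.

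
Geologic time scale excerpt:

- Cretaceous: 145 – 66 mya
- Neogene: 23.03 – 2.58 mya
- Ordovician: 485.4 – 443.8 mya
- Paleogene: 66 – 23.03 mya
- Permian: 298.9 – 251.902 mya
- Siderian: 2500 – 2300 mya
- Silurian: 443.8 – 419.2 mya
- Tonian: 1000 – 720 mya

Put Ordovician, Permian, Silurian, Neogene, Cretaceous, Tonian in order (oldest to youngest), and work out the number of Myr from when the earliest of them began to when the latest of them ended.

Start ages (Ma): Tonian 1000, Ordovician 485.4, Silurian 443.8, Permian 298.9, Cretaceous 145, Neogene 23.03.
Ordered oldest to youngest: Tonian, Ordovician, Silurian, Permian, Cretaceous, Neogene.
Span = 1000 − 2.58 = 997.42 Myr.

Tonian → Ordovician → Silurian → Permian → Cretaceous → Neogene; total span 997.42 Myr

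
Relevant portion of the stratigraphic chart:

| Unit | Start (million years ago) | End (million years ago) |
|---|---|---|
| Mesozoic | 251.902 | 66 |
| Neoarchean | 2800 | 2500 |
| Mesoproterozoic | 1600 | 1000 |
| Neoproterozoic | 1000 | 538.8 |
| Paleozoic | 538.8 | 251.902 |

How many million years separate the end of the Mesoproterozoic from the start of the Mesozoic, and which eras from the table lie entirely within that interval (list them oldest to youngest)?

The Mesoproterozoic closes at 1000 Ma and the Mesozoic opens at 251.902 Ma, so the interval is 1000 − 251.902 = 748.098 Myr.
An era fits inside if it starts at or after 1000 Ma and ends at or before 251.902 Ma; oldest first that gives Neoproterozoic, Paleozoic.

748.098 million years; Neoproterozoic, Paleozoic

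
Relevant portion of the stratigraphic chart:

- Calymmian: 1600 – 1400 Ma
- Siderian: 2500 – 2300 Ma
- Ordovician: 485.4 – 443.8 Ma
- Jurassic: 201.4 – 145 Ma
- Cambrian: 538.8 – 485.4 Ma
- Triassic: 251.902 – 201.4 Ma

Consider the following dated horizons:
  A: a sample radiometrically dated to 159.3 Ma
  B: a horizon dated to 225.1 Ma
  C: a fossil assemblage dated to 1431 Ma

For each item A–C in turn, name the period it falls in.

A: 159.3 Ma lies in 201.4–145 Ma, so Jurassic.
B: 225.1 Ma lies in 251.902–201.4 Ma, so Triassic.
C: 1431 Ma lies in 1600–1400 Ma, so Calymmian.

A — Jurassic; B — Triassic; C — Calymmian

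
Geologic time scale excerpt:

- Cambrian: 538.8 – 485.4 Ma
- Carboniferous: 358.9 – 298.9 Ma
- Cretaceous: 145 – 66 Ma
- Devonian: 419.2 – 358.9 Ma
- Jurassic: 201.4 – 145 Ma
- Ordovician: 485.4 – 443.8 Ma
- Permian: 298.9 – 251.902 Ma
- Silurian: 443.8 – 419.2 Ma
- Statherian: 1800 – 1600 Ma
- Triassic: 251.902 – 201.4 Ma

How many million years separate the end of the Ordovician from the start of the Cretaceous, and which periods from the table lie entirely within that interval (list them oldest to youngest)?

The Ordovician closes at 443.8 Ma and the Cretaceous opens at 145 Ma, so the interval is 443.8 − 145 = 298.8 Myr.
A period fits inside if it starts at or after 443.8 Ma and ends at or before 145 Ma; oldest first that gives Silurian, Devonian, Carboniferous, Permian, Triassic, Jurassic.

298.8 million years; Silurian, Devonian, Carboniferous, Permian, Triassic, Jurassic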